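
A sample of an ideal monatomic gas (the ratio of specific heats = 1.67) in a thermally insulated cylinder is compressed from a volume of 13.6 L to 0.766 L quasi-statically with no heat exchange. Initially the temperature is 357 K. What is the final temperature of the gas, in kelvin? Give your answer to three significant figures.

Adiabatic: T₁V₁^(γ−1) = T₂V₂^(γ−1) ⇒ T₂ = T₁ (V₁/V₂)^(γ−1).
T₂ = 357 × (13.6/0.766)^(0.67) = 2453 K.

T₂ ≈ 2450 K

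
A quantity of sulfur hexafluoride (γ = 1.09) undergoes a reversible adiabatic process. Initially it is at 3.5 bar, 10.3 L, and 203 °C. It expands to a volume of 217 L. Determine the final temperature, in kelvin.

T₂ ≈ 362 K

Adiabatic: T₁V₁^(γ−1) = T₂V₂^(γ−1) ⇒ T₂ = T₁ (V₁/V₂)^(γ−1).
T₁ = 203 °C = 476.1 K.
T₂ = 476.1 × (10.3/217)^(0.09) = 361.9 K.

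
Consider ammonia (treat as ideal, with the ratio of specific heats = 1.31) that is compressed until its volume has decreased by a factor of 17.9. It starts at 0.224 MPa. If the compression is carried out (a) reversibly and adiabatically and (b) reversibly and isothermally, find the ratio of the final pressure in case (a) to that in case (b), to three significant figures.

P_adiabatic / P_isothermal ≈ 2.45

Isothermal: P_b = P₁(V₁/V₂) = 0.224×17.9.
Adiabatic: P_a = P₁(V₁/V₂)^γ = 0.224×17.9^(1.31).
P_a/P_b = (V₁/V₂)^(γ−1) = 17.9^(0.31) = 2.446.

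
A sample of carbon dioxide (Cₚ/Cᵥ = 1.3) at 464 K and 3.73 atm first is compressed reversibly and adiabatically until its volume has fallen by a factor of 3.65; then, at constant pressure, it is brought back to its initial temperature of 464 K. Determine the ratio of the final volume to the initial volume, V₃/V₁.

V₃/V₁ ≈ 0.186

Adiabatic step: V₂/V₁ = 0.274; T₂ = T₁·3.65^(0.3) = 684.2 K.
Isobaric step: V₃/V₂ = T₃/T₂ = 464/684.2.
V₃/V₁ = (V₂/V₁)(V₃/V₂) = 0.274 × (464/684.2) = 0.1858.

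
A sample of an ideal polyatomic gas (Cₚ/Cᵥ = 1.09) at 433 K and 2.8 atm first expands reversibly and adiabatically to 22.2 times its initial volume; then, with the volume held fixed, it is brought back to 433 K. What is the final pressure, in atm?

Adiabatic step (PV^γ = const): P₂ = 2.8×(1/22.2)^(1.09) = 0.09542 atm; T₂ = 433×(1/22.2)^(0.09) = 327.6 K.
Isochoric: P₃ = P₂(T₃/T₂) = 0.09542 × (433/327.6) = 0.1261 atm.

P₃ ≈ 0.126 atm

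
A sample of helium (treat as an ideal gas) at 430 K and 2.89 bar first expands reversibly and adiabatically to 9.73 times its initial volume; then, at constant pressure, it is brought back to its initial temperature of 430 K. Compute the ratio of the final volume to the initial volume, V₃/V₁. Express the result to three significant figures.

V₃/V₁ ≈ 44.3

For a monatomic ideal gas γ = 5/3.
Adiabatic step: V₂/V₁ = 9.73; T₂ = T₁·(1/9.73)^(2/3) = 94.35 K.
Isobaric step: V₃/V₂ = T₃/T₂ = 430/94.35.
V₃/V₁ = (V₂/V₁)(V₃/V₂) = 9.73 × (430/94.35) = 44.35.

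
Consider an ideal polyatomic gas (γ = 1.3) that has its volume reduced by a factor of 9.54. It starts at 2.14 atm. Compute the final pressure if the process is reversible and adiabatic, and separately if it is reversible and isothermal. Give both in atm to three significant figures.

adiabatic: 40.2 atm; isothermal: 20.4 atm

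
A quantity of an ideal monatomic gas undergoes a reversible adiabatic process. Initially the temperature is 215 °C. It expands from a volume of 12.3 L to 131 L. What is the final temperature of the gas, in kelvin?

T₂ ≈ 101 K

For a reversible adiabat TV^(γ−1) is constant, so T₂ = T₁ (V₁/V₂)^(γ−1).
For a monatomic ideal gas γ = 5/3, so γ−1 = 2/3.
T₁ = 215 °C = 488.1 K.
T₂ = 488.1 × (12.3/131)^(2/3) = 100.8 K.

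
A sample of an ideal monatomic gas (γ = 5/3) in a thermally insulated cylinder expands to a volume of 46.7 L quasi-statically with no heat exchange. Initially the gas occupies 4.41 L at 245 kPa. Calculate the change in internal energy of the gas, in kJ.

ΔU ≈ -1.28 kJ

P₂ = P₁(V₁/V₂)^γ = 245×(4.41/46.7)^(5/3) = 4.798 kPa.
For a reversible adiabat, W_by_gas = (P₁V₁ − P₂V₂)/(γ−1).
W_by = (245000×0.00441 − 4798×0.0467) / (2/3) = 1285 J.
Q = 0 ⇒ ΔU = −W_by = -1285 J.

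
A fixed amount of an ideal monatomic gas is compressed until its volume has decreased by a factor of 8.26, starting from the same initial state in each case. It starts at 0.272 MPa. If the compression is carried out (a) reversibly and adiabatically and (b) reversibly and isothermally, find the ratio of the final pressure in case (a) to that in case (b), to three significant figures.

For a monatomic ideal gas γ = 5/3.
Isothermal: P_b = P₁(V₁/V₂) = 0.272×8.26.
Adiabatic: P_a = P₁(V₁/V₂)^γ = 0.272×8.26^(5/3).
P_a/P_b = (V₁/V₂)^(γ−1) = 8.26^(2/3) = 4.086.

P_adiabatic / P_isothermal ≈ 4.09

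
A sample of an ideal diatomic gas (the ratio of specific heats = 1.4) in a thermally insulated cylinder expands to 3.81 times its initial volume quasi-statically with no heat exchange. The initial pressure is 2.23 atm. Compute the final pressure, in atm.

Adiabatic: P₁V₁^γ = P₂V₂^γ ⇒ P₂ = P₁ (V₁/V₂)^γ.
P₂ = 2.23 × (1/3.81)^(1.4) = 0.3428 atm.

P₂ ≈ 0.343 atm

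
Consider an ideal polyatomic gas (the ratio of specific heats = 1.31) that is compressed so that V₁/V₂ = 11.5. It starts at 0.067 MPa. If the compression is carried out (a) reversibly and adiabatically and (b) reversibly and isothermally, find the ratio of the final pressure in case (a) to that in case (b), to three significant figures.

Isothermal: P_b = P₁(V₁/V₂) = 0.067×11.5.
Adiabatic: P_a = P₁(V₁/V₂)^γ = 0.067×11.5^(1.31).
P_a/P_b = (V₁/V₂)^(γ−1) = 11.5^(0.31) = 2.132.

P_adiabatic / P_isothermal ≈ 2.13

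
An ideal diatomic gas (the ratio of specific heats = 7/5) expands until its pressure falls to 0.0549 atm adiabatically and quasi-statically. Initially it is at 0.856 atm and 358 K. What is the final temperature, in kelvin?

T₂ ≈ 163 K

Along an adiabat T P^((1−γ)/γ) is constant, so T₂ = T₁ (P₂/P₁)^((γ−1)/γ).
T₂ = 358 × (0.0549/0.856)^(2/7) = 163.3 K.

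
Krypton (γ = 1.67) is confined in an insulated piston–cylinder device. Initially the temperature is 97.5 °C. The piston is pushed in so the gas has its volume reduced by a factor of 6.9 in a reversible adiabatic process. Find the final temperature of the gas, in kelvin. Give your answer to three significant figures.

Adiabatic: T₁V₁^(γ−1) = T₂V₂^(γ−1) ⇒ T₂ = T₁ (V₁/V₂)^(γ−1).
T₁ = 97.5 °C = 370.6 K.
T₂ = 370.6 × 6.9^(0.67) = 1352 K.

T₂ ≈ 1350 K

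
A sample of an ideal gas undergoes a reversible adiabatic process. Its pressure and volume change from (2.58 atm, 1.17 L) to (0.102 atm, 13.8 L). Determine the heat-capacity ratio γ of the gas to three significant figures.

γ ≈ 1.31

PV^γ = const ⇒ γ = ln(P₂/P₁) / ln(V₁/V₂).
γ = ln(0.102/2.58) / ln(1.17/13.8) = 1.309.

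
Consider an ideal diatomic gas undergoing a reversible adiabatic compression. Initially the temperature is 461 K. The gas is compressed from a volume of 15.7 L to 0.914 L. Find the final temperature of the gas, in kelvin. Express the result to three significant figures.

T₂ ≈ 1440 K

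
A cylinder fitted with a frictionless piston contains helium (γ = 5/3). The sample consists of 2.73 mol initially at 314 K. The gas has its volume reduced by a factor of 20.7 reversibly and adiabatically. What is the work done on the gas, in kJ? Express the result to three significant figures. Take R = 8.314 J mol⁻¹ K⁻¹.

W ≈ 69.9 kJ

Adiabatic: T₁V₁^(γ−1) = T₂V₂^(γ−1) ⇒ T₂ = T₁ (V₁/V₂)^(γ−1).
T₂ = 314 × 20.7^(2/3) = 2367 K.
Q = 0, so ΔU = W_on_gas = nCᵥΔT with Cᵥ = R/(γ−1) = 12.47 J/(mol·K).
ΔU = 2.73 × 12.47 × (2367 − 314) = 69900 J.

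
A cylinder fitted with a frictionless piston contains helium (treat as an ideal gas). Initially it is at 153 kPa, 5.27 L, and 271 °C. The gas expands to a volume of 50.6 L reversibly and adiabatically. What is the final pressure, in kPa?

P₂ ≈ 3.53 kPa

Since PV^γ is constant along a reversible adiabat, P₂ = P₁ (V₁/V₂)^γ.
γ = 5/3 for a monatomic ideal gas.
P₂ = 153 × (5.27/50.6)^(5/3) = 3.527 kPa.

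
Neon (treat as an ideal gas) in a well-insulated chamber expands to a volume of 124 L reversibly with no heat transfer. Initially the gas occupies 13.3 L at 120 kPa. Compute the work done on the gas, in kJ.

γ = 5/3 for a monatomic ideal gas.
P₂ = P₁(V₁/V₂)^γ = 120×(13.3/124)^(5/3) = 2.906 kPa.
For a reversible adiabat, W_by_gas = (P₁V₁ − P₂V₂)/(γ−1).
W_by = (120000×0.0133 − 2906×0.124) / (2/3) = 1854 J.
W_on_gas = −W_by = -1854 J.

W ≈ -1.85 kJ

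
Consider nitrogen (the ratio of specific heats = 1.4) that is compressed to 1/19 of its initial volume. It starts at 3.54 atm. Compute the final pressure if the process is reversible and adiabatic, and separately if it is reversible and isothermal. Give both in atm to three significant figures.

adiabatic: 218 atm; isothermal: 67.3 atm

Isothermal: P₂ = P₁(V₁/V₂) = 3.54×19 = 67.26 atm.
Adiabatic: P₂ = P₁(V₁/V₂)^γ = 3.54×19^(1.4) = 218.4 atm.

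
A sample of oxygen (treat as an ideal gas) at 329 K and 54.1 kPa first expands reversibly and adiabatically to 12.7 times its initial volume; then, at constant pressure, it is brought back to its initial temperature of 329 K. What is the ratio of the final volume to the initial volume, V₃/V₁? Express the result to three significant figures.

V₃/V₁ ≈ 35.1

For a diatomic ideal gas γ = 7/5.
Adiabatic step: V₂/V₁ = 12.7; T₂ = T₁·(1/12.7)^(2/5) = 119 K.
Isobaric step: V₃/V₂ = T₃/T₂ = 329/119.
V₃/V₁ = (V₂/V₁)(V₃/V₂) = 12.7 × (329/119) = 35.1.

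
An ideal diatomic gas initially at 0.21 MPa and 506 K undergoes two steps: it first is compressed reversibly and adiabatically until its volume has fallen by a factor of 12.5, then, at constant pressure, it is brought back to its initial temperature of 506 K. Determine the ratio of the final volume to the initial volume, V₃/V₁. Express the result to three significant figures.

For a diatomic ideal gas γ = 7/5.
Adiabatic step: V₂/V₁ = 0.08; T₂ = T₁·12.5^(2/5) = 1390 K.
Isobaric step: V₃/V₂ = T₃/T₂ = 506/1390.
V₃/V₁ = (V₂/V₁)(V₃/V₂) = 0.08 × (506/1390) = 0.02913.

V₃/V₁ ≈ 0.0291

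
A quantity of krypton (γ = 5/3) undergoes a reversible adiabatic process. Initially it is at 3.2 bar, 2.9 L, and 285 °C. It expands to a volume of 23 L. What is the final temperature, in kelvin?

Adiabatic: T₁V₁^(γ−1) = T₂V₂^(γ−1) ⇒ T₂ = T₁ (V₁/V₂)^(γ−1).
T₁ = 285 °C = 558.1 K.
T₂ = 558.1 × (2.9/23)^(2/3) = 140.3 K.

T₂ ≈ 140 K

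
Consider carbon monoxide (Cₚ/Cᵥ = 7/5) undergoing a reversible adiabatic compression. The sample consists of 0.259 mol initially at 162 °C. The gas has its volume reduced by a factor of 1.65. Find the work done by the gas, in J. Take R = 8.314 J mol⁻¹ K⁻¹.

Adiabatic: T₁V₁^(γ−1) = T₂V₂^(γ−1) ⇒ T₂ = T₁ (V₁/V₂)^(γ−1).
T₁ = 162 °C = 435.1 K.
T₂ = 435.1 × 1.65^(2/5) = 531.7 K.
Q = 0, so ΔU = W_on_gas = nCᵥΔT with Cᵥ = R/(γ−1) = 20.79 J/(mol·K).
ΔU = 0.259 × 20.79 × (531.7 − 435.1) = 519.5 J.
Work done by the gas = −ΔU = -519.5 J.

W ≈ -520 J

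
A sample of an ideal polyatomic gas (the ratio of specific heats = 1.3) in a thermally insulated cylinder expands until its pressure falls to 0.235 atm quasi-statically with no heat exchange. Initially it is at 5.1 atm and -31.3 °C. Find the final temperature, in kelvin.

Adiabatic: T₂/T₁ = (P₂/P₁)^((γ−1)/γ).
T₁ = -31.3 °C = 241.8 K.
T₂ = 241.8 × (0.235/5.1)^(0.231) = 118.9 K.

T₂ ≈ 119 K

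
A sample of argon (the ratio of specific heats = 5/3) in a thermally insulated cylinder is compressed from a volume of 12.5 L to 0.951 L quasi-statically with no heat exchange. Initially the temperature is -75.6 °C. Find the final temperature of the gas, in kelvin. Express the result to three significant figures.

For a reversible adiabat TV^(γ−1) is constant, so T₂ = T₁ (V₁/V₂)^(γ−1).
T₁ = -75.6 °C = 197.5 K.
T₂ = 197.5 × (12.5/0.951)^(2/3) = 1100 K.

T₂ ≈ 1100 K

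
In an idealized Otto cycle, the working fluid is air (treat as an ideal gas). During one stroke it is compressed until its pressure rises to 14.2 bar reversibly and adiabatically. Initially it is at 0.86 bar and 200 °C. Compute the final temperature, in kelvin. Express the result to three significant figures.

T₂ ≈ 1050 K

Along an adiabat T P^((1−γ)/γ) is constant, so T₂ = T₁ (P₂/P₁)^((γ−1)/γ).
For a diatomic ideal gas γ = 7/5, so (γ−1)/γ = 2/7.
T₁ = 200 °C = 473.1 K.
T₂ = 473.1 × (14.2/0.86)^(2/7) = 1054 K.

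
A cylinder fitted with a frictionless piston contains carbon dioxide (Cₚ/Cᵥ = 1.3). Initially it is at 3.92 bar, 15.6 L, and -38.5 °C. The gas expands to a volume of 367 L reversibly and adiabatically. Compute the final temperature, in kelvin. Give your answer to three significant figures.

T₂ ≈ 91.0 K

For a reversible adiabat TV^(γ−1) is constant, so T₂ = T₁ (V₁/V₂)^(γ−1).
T₁ = -38.5 °C = 234.6 K.
T₂ = 234.6 × (15.6/367)^(0.3) = 90.98 K.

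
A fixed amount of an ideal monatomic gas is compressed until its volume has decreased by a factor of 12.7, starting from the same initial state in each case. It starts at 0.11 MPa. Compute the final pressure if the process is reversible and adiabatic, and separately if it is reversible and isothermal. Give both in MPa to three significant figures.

adiabatic: 7.60 MPa; isothermal: 1.40 MPa

For a monatomic ideal gas γ = 5/3.
Isothermal: P₂ = P₁(V₁/V₂) = 0.11×12.7 = 1.397 MPa.
Adiabatic: P₂ = P₁(V₁/V₂)^γ = 0.11×12.7^(5/3) = 7.604 MPa.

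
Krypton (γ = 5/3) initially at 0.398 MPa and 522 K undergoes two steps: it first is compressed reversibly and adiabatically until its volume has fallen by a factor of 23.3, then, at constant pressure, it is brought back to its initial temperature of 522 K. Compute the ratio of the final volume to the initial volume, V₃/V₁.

V₃/V₁ ≈ 0.00526

Adiabatic step: V₂/V₁ = 0.04292; T₂ = T₁·23.3^(2/3) = 4258 K.
Isobaric step: V₃/V₂ = T₃/T₂ = 522/4258.
V₃/V₁ = (V₂/V₁)(V₃/V₂) = 0.04292 × (522/4258) = 0.005261.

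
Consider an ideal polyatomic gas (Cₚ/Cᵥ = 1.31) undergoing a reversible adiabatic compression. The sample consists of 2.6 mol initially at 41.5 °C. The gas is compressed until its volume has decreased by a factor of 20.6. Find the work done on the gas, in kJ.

W ≈ 34.1 kJ

Adiabatic: T₁V₁^(γ−1) = T₂V₂^(γ−1) ⇒ T₂ = T₁ (V₁/V₂)^(γ−1).
T₁ = 41.5 °C = 314.6 K.
T₂ = 314.6 × 20.6^(0.31) = 803.8 K.
Q = 0, so ΔU = W_on_gas = nCᵥΔT with Cᵥ = R/(γ−1) = 26.82 J/(mol·K).
ΔU = 2.6 × 26.82 × (803.8 − 314.6) = 34110 J.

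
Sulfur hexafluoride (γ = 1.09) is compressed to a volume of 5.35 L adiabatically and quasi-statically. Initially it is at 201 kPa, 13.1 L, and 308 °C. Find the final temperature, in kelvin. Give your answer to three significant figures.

T₂ ≈ 630 K

For a reversible adiabat TV^(γ−1) is constant, so T₂ = T₁ (V₁/V₂)^(γ−1).
T₁ = 308 °C = 581.1 K.
T₂ = 581.1 × (13.1/5.35)^(0.09) = 629.9 K.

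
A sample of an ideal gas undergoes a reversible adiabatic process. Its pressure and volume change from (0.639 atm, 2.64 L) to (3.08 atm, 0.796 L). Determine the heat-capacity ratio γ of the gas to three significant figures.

γ ≈ 1.31

PV^γ = const ⇒ γ = ln(P₂/P₁) / ln(V₁/V₂).
γ = ln(3.08/0.639) / ln(2.64/0.796) = 1.312.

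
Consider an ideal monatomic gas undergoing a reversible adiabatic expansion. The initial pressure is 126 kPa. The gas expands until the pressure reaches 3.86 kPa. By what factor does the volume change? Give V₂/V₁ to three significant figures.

V₂/V₁ ≈ 8.10

From PV^γ = const, V₂/V₁ = (P₁/P₂)^(1/γ).
For a monatomic ideal gas γ = 5/3.
V₂/V₁ = (126/3.86)^(3/5) = 8.096.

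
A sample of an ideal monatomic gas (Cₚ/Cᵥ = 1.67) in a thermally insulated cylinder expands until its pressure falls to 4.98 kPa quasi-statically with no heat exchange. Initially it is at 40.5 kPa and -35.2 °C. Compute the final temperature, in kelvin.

Adiabatic: T₂/T₁ = (P₂/P₁)^((γ−1)/γ).
T₁ = -35.2 °C = 237.9 K.
T₂ = 237.9 × (4.98/40.5)^(0.401) = 102.6 K.

T₂ ≈ 103 K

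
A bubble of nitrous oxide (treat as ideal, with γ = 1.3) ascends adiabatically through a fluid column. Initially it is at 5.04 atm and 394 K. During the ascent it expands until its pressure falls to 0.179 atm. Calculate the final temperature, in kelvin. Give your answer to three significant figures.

Adiabatic: T₂/T₁ = (P₂/P₁)^((γ−1)/γ).
T₂ = 394 × (0.179/5.04)^(0.231) = 182.4 K.

T₂ ≈ 182 K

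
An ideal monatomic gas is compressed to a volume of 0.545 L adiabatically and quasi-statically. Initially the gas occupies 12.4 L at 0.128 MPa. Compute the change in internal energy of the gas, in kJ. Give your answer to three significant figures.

ΔU ≈ 16.7 kJ

γ = 5/3 for a monatomic ideal gas.
P₂ = P₁(V₁/V₂)^γ = 0.128×(12.4/0.545)^(5/3) = 23.38 MPa.
For a reversible adiabat, W_by_gas = (P₁V₁ − P₂V₂)/(γ−1).
W_by = (128000×0.0124 − 2.338×10^7×0.000545) / (2/3) = -16740 J.
Q = 0 ⇒ ΔU = −W_by = 16740 J.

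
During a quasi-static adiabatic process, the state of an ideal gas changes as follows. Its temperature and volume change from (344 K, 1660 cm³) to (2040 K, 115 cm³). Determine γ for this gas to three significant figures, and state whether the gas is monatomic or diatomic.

γ ≈ 1.67; monatomic

TV^(γ−1) = const ⇒ γ − 1 = ln(T₂/T₁) / ln(V₁/V₂).
γ = 1 + ln(2040/344) / ln(1660/115) = 1.667.
γ ≈ 1.67 is close to 5/3, so the gas is monatomic.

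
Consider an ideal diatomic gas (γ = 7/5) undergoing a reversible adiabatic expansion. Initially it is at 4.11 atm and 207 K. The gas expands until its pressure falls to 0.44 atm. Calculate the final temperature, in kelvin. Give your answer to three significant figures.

Along an adiabat T P^((1−γ)/γ) is constant, so T₂ = T₁ (P₂/P₁)^((γ−1)/γ).
T₂ = 207 × (0.44/4.11)^(2/7) = 109.3 K.

T₂ ≈ 109 K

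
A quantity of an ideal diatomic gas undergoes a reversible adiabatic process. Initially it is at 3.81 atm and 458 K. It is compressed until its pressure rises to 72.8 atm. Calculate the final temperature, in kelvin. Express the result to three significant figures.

T₂ ≈ 1060 K

Along an adiabat T P^((1−γ)/γ) is constant, so T₂ = T₁ (P₂/P₁)^((γ−1)/γ).
For a diatomic ideal gas γ = 7/5, so (γ−1)/γ = 2/7.
T₂ = 458 × (72.8/3.81)^(2/7) = 1064 K.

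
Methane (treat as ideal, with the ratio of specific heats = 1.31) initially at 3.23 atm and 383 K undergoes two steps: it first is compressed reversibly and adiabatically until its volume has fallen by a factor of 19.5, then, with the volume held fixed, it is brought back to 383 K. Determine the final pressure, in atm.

Adiabatic step (PV^γ = const): P₂ = 3.23×19.5^(1.31) = 158.2 atm; T₂ = 383×19.5^(0.31) = 961.9 K.
Isochoric: P₃ = P₂(T₃/T₂) = 158.2 × (383/961.9) = 62.98 atm.

P₃ ≈ 63.0 atm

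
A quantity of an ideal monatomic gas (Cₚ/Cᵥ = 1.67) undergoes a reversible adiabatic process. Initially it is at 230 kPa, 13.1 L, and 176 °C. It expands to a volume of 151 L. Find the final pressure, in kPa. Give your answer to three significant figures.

P₂ ≈ 3.88 kPa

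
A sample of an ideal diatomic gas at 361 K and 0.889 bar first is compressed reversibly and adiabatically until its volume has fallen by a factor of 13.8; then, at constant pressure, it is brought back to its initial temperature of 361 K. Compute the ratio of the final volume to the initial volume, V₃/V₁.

For a diatomic ideal gas γ = 7/5.
Adiabatic step: V₂/V₁ = 0.07246; T₂ = T₁·13.8^(2/5) = 1031 K.
Isobaric step: V₃/V₂ = T₃/T₂ = 361/1031.
V₃/V₁ = (V₂/V₁)(V₃/V₂) = 0.07246 × (361/1031) = 0.02536.

V₃/V₁ ≈ 0.0254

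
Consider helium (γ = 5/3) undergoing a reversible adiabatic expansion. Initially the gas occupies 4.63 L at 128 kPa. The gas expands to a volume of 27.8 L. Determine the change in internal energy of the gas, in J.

P₂ = P₁(V₁/V₂)^γ = 128×(4.63/27.8)^(5/3) = 6.453 kPa.
For a reversible adiabat, W_by_gas = (P₁V₁ − P₂V₂)/(γ−1).
W_by = (128000×0.00463 − 6453×0.0278) / (2/3) = 619.9 J.
Q = 0 ⇒ ΔU = −W_by = -619.9 J.

ΔU ≈ -620 J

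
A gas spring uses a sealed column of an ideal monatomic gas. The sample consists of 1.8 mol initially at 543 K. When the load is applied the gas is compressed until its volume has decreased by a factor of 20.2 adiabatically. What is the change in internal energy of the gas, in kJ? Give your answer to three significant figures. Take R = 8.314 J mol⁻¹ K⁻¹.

ΔU ≈ 78.2 kJ

For a reversible adiabat TV^(γ−1) is constant, so T₂ = T₁ (V₁/V₂)^(γ−1).
γ = 5/3 for a monatomic ideal gas, so γ−1 = 2/3.
T₂ = 543 × 20.2^(2/3) = 4027 K.
Q = 0, so ΔU = W_on_gas = nCᵥΔT with Cᵥ = R/(γ−1) = 12.47 J/(mol·K).
ΔU = 1.8 × 12.47 × (4027 − 543) = 78220 J.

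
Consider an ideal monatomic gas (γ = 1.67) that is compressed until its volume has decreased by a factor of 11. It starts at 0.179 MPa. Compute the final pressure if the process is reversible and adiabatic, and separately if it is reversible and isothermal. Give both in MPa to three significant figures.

adiabatic: 9.82 MPa; isothermal: 1.97 MPa

Isothermal: P₂ = P₁(V₁/V₂) = 0.179×11 = 1.969 MPa.
Adiabatic: P₂ = P₁(V₁/V₂)^γ = 0.179×11^(1.67) = 9.817 MPa.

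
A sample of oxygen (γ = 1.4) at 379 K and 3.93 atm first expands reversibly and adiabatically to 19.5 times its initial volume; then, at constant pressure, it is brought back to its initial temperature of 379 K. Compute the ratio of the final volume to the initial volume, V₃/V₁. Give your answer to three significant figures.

V₃/V₁ ≈ 64.0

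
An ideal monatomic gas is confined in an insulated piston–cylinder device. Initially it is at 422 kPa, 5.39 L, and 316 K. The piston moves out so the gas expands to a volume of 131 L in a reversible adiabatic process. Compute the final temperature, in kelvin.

Adiabatic: T₁V₁^(γ−1) = T₂V₂^(γ−1) ⇒ T₂ = T₁ (V₁/V₂)^(γ−1).
γ = 5/3 for a monatomic ideal gas.
T₂ = 316 × (5.39/131)^(2/3) = 37.66 K.

T₂ ≈ 37.7 K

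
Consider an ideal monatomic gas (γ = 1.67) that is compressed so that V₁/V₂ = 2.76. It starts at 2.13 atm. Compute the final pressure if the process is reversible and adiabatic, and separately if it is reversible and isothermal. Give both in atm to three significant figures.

adiabatic: 11.6 atm; isothermal: 5.88 atm

Isothermal: P₂ = P₁(V₁/V₂) = 2.13×2.76 = 5.879 atm.
Adiabatic: P₂ = P₁(V₁/V₂)^γ = 2.13×2.76^(1.67) = 11.61 atm.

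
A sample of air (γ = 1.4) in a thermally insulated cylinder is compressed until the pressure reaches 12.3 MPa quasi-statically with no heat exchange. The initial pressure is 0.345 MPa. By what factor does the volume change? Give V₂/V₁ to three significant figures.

V₂/V₁ ≈ 0.0779

From PV^γ = const, V₂/V₁ = (P₁/P₂)^(1/γ).
V₂/V₁ = (0.345/12.3)^(0.714) = 0.07787.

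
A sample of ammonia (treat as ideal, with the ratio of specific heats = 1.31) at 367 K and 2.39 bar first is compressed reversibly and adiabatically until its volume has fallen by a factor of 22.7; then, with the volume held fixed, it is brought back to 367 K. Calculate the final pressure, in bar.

Adiabatic step (PV^γ = const): P₂ = 2.39×22.7^(1.31) = 142.8 bar; T₂ = 367×22.7^(0.31) = 966.1 K.
Isochoric: P₃ = P₂(T₃/T₂) = 142.8 × (367/966.1) = 54.25 bar.

P₃ ≈ 54.3 bar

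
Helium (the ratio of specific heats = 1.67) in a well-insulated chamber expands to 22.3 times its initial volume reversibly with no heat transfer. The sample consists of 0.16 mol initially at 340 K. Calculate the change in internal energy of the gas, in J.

ΔU ≈ -591 J

For a reversible adiabat TV^(γ−1) is constant, so T₂ = T₁ (V₁/V₂)^(γ−1).
T₂ = 340 × (1/22.3)^(0.67) = 42.47 K.
Q = 0, so ΔU = W_on_gas = nCᵥΔT with Cᵥ = R/(γ−1) = 12.41 J/(mol·K).
ΔU = 0.16 × 12.41 × (42.47 − 340) = -590.7 J.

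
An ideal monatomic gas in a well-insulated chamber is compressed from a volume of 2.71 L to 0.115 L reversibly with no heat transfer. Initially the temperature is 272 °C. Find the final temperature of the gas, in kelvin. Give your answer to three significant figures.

For a reversible adiabat TV^(γ−1) is constant, so T₂ = T₁ (V₁/V₂)^(γ−1).
For a monatomic ideal gas γ = 5/3, so γ−1 = 2/3.
T₁ = 272 °C = 545.1 K.
T₂ = 545.1 × (2.71/0.115)^(2/3) = 4481 K.

T₂ ≈ 4480 K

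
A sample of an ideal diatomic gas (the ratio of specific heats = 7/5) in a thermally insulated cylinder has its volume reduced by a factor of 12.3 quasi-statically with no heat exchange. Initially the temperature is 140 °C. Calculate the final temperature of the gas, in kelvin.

T₂ ≈ 1130 K

For a reversible adiabat TV^(γ−1) is constant, so T₂ = T₁ (V₁/V₂)^(γ−1).
T₁ = 140 °C = 413.1 K.
T₂ = 413.1 × 12.3^(2/5) = 1127 K.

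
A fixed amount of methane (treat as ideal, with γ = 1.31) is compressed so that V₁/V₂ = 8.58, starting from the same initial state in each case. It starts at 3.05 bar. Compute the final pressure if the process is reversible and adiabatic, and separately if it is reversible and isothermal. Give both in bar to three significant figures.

Isothermal: P₂ = P₁(V₁/V₂) = 3.05×8.58 = 26.17 bar.
Adiabatic: P₂ = P₁(V₁/V₂)^γ = 3.05×8.58^(1.31) = 50.95 bar.

adiabatic: 51.0 bar; isothermal: 26.2 bar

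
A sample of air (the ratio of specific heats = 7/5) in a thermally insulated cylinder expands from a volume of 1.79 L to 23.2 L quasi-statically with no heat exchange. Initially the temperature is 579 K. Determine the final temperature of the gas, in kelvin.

T₂ ≈ 208 K

For a reversible adiabat TV^(γ−1) is constant, so T₂ = T₁ (V₁/V₂)^(γ−1).
T₂ = 579 × (1.79/23.2)^(2/5) = 207.8 K.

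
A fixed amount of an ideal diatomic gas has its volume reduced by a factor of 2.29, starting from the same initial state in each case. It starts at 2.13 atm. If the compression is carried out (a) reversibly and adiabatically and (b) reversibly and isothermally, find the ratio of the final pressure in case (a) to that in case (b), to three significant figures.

P_adiabatic / P_isothermal ≈ 1.39

For a diatomic ideal gas γ = 7/5.
Isothermal: P_b = P₁(V₁/V₂) = 2.13×2.29.
Adiabatic: P_a = P₁(V₁/V₂)^γ = 2.13×2.29^(7/5).
P_a/P_b = (V₁/V₂)^(γ−1) = 2.29^(2/5) = 1.393.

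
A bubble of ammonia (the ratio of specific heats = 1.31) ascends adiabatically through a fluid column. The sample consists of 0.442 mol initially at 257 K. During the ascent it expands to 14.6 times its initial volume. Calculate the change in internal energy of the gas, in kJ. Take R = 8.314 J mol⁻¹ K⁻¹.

ΔU ≈ -1.72 kJ

Adiabatic: T₁V₁^(γ−1) = T₂V₂^(γ−1) ⇒ T₂ = T₁ (V₁/V₂)^(γ−1).
T₂ = 257 × (1/14.6)^(0.31) = 111.9 K.
Q = 0, so ΔU = W_on_gas = nCᵥΔT with Cᵥ = R/(γ−1) = 26.82 J/(mol·K).
ΔU = 0.442 × 26.82 × (111.9 − 257) = -1720 J.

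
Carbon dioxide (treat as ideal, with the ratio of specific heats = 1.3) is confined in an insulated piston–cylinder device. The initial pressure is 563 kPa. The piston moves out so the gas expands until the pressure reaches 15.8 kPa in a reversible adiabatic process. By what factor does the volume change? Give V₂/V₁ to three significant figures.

From PV^γ = const, V₂/V₁ = (P₁/P₂)^(1/γ).
V₂/V₁ = (563/15.8)^(0.769) = 15.62.

V₂/V₁ ≈ 15.6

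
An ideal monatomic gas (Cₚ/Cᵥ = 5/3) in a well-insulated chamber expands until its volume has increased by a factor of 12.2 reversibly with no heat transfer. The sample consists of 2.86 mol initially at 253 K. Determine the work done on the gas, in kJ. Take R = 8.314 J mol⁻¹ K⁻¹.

Adiabatic: T₁V₁^(γ−1) = T₂V₂^(γ−1) ⇒ T₂ = T₁ (V₁/V₂)^(γ−1).
T₂ = 253 × (1/12.2)^(2/3) = 47.74 K.
Q = 0, so ΔU = W_on_gas = nCᵥΔT with Cᵥ = R/(γ−1) = 12.47 J/(mol·K).
ΔU = 2.86 × 12.47 × (47.74 − 253) = -7321 J.

W ≈ -7.32 kJ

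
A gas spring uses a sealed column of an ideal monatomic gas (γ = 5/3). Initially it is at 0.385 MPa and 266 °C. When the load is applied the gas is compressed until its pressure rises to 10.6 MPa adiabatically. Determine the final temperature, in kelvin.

Along an adiabat T P^((1−γ)/γ) is constant, so T₂ = T₁ (P₂/P₁)^((γ−1)/γ).
T₁ = 266 °C = 539.1 K.
T₂ = 539.1 × (10.6/0.385)^(2/5) = 2031 K.

T₂ ≈ 2030 K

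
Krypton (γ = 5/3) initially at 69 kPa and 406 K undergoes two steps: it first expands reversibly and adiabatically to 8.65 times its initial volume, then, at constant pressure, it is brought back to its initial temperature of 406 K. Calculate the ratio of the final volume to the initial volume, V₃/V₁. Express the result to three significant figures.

V₃/V₁ ≈ 36.4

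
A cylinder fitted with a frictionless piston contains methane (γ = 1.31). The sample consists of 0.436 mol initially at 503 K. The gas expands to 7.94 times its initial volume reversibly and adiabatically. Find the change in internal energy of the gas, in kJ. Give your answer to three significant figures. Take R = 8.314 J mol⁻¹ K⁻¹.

ΔU ≈ -2.79 kJ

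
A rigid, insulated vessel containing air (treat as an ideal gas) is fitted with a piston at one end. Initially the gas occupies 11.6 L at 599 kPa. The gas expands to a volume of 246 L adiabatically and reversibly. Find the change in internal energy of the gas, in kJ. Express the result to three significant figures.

γ = 7/5 for a diatomic ideal gas.
P₂ = P₁(V₁/V₂)^γ = 599×(11.6/246)^(7/5) = 8.325 kPa.
For a reversible adiabat, W_by_gas = (P₁V₁ − P₂V₂)/(γ−1).
W_by = (599000×0.0116 − 8325×0.246) / (2/5) = 12250 J.
Q = 0 ⇒ ΔU = −W_by = -12250 J.

ΔU ≈ -12.3 kJ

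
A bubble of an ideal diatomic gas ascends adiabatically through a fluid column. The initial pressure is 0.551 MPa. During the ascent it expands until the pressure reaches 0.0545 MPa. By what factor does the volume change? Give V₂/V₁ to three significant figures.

V₂/V₁ ≈ 5.22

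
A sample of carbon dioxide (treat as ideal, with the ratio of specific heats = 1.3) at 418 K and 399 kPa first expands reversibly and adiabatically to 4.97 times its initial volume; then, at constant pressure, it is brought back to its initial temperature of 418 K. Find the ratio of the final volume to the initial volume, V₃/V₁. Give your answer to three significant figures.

V₃/V₁ ≈ 8.04

Adiabatic step: V₂/V₁ = 4.97; T₂ = T₁·(1/4.97)^(0.3) = 258.4 K.
Isobaric step: V₃/V₂ = T₃/T₂ = 418/258.4.
V₃/V₁ = (V₂/V₁)(V₃/V₂) = 4.97 × (418/258.4) = 8.04.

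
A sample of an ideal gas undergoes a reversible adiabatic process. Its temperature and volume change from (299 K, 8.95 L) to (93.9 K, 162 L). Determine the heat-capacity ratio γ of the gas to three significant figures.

TV^(γ−1) = const ⇒ γ − 1 = ln(T₂/T₁) / ln(V₁/V₂).
γ = 1 + ln(93.9/299) / ln(8.95/162) = 1.4.

γ ≈ 1.40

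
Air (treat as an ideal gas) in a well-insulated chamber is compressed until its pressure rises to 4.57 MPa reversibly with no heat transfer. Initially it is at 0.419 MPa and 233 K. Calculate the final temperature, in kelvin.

Along an adiabat T P^((1−γ)/γ) is constant, so T₂ = T₁ (P₂/P₁)^((γ−1)/γ).
For a diatomic ideal gas γ = 7/5, so (γ−1)/γ = 2/7.
T₂ = 233 × (4.57/0.419)^(2/7) = 461.2 K.

T₂ ≈ 461 K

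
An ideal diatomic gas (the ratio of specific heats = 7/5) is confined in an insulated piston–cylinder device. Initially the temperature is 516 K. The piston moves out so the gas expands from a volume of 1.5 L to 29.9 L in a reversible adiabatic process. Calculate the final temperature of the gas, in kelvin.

Adiabatic: T₁V₁^(γ−1) = T₂V₂^(γ−1) ⇒ T₂ = T₁ (V₁/V₂)^(γ−1).
T₂ = 516 × (1.5/29.9)^(2/5) = 155.9 K.

T₂ ≈ 156 K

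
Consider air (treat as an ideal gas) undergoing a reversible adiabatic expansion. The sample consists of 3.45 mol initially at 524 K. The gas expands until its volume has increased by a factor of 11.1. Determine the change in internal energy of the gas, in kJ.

For a reversible adiabat TV^(γ−1) is constant, so T₂ = T₁ (V₁/V₂)^(γ−1).
γ = 7/5 for a diatomic ideal gas, so γ−1 = 2/5.
T₂ = 524 × (1/11.1)^(2/5) = 200.1 K.
Q = 0, so ΔU = W_on_gas = nCᵥΔT with Cᵥ = R/(γ−1) = 20.79 J/(mol·K).
ΔU = 3.45 × 20.79 × (200.1 − 524) = -23230 J.

ΔU ≈ -23.2 kJ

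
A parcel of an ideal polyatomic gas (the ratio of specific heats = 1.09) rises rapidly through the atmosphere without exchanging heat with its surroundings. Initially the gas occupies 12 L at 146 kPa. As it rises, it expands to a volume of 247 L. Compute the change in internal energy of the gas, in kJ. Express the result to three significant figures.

P₂ = P₁(V₁/V₂)^γ = 146×(12/247)^(1.09) = 5.403 kPa.
For a reversible adiabat, W_by_gas = (P₁V₁ − P₂V₂)/(γ−1).
W_by = (146000×0.012 − 5403×0.247) / (0.09) = 4639 J.
Q = 0 ⇒ ΔU = −W_by = -4639 J.

ΔU ≈ -4.64 kJ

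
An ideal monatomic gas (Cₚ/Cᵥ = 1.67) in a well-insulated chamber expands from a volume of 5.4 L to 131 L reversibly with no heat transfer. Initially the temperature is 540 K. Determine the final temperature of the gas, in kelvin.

T₂ ≈ 63.8 K

For a reversible adiabat TV^(γ−1) is constant, so T₂ = T₁ (V₁/V₂)^(γ−1).
T₂ = 540 × (5.4/131)^(0.67) = 63.76 K.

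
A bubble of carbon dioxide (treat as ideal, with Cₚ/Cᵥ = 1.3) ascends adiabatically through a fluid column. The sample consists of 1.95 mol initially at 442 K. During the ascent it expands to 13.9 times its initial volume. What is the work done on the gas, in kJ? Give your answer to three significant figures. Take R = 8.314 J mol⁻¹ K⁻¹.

W ≈ -13.0 kJ

Adiabatic: T₁V₁^(γ−1) = T₂V₂^(γ−1) ⇒ T₂ = T₁ (V₁/V₂)^(γ−1).
T₂ = 442 × (1/13.9)^(0.3) = 200.7 K.
Q = 0, so ΔU = W_on_gas = nCᵥΔT with Cᵥ = R/(γ−1) = 27.71 J/(mol·K).
ΔU = 1.95 × 27.71 × (200.7 − 442) = -13040 J.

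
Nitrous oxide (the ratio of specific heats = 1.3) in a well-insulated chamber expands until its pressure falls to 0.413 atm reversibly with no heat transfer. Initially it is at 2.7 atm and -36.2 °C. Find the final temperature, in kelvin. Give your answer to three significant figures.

Along an adiabat T P^((1−γ)/γ) is constant, so T₂ = T₁ (P₂/P₁)^((γ−1)/γ).
T₁ = -36.2 °C = 236.9 K.
T₂ = 236.9 × (0.413/2.7)^(0.231) = 153.6 K.

T₂ ≈ 154 K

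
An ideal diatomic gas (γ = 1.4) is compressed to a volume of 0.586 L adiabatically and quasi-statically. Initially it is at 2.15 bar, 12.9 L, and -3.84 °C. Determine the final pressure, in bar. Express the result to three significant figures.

Adiabatic: P₁V₁^γ = P₂V₂^γ ⇒ P₂ = P₁ (V₁/V₂)^γ.
P₂ = 2.15 × (12.9/0.586)^(1.4) = 163 bar.

P₂ ≈ 163 bar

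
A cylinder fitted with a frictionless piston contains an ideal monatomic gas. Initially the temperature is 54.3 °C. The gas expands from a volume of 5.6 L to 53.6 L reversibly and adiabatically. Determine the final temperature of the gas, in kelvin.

T₂ ≈ 72.6 K

Adiabatic: T₁V₁^(γ−1) = T₂V₂^(γ−1) ⇒ T₂ = T₁ (V₁/V₂)^(γ−1).
For a monatomic ideal gas γ = 5/3, so γ−1 = 2/3.
T₁ = 54.3 °C = 327.4 K.
T₂ = 327.4 × (5.6/53.6)^(2/3) = 72.64 K.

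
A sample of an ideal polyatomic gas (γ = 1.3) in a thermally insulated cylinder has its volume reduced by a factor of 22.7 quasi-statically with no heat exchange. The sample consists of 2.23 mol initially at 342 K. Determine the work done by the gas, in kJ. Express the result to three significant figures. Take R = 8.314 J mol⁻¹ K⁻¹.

W ≈ -32.8 kJ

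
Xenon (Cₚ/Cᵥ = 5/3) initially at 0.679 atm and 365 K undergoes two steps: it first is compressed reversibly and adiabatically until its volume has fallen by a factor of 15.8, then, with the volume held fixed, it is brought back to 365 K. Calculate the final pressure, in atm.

Adiabatic step (PV^γ = const): P₂ = 0.679×15.8^(5/3) = 67.55 atm; T₂ = 365×15.8^(2/3) = 2298 K.
Isochoric: P₃ = P₂(T₃/T₂) = 67.55 × (365/2298) = 10.73 atm.

P₃ ≈ 10.7 atm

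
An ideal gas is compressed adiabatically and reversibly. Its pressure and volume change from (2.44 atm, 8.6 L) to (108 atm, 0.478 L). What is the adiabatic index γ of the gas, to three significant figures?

γ ≈ 1.31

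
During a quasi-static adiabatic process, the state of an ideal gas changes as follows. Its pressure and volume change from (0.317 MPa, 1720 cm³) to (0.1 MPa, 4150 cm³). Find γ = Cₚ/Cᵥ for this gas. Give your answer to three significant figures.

γ ≈ 1.31

PV^γ = const ⇒ γ = ln(P₂/P₁) / ln(V₁/V₂).
γ = ln(0.1/0.317) / ln(1720/4150) = 1.31.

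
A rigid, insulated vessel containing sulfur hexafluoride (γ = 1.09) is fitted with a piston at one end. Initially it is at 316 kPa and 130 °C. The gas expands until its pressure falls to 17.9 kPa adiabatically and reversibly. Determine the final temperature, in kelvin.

Adiabatic: T₂/T₁ = (P₂/P₁)^((γ−1)/γ).
T₁ = 130 °C = 403.1 K.
T₂ = 403.1 × (17.9/316)^(0.0826) = 318.1 K.

T₂ ≈ 318 K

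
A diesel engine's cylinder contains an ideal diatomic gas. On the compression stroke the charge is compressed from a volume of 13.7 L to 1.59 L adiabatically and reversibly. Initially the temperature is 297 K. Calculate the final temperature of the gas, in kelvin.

T₂ ≈ 703 K

Adiabatic: T₁V₁^(γ−1) = T₂V₂^(γ−1) ⇒ T₂ = T₁ (V₁/V₂)^(γ−1).
For a diatomic ideal gas γ = 7/5, so γ−1 = 2/5.
T₂ = 297 × (13.7/1.59)^(2/5) = 702.9 K.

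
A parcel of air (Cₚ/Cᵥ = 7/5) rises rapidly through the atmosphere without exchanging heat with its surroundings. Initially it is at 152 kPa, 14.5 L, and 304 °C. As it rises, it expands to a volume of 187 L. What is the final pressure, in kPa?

Since PV^γ is constant along a reversible adiabat, P₂ = P₁ (V₁/V₂)^γ.
P₂ = 152 × (14.5/187)^(7/5) = 4.238 kPa.

P₂ ≈ 4.24 kPa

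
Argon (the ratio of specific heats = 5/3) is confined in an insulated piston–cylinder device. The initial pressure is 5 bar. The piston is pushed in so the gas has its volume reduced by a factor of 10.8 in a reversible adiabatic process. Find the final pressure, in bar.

P₂ ≈ 264 bar

Adiabatic: P₁V₁^γ = P₂V₂^γ ⇒ P₂ = P₁ (V₁/V₂)^γ.
P₂ = 5 × 10.8^(5/3) = 263.8 bar.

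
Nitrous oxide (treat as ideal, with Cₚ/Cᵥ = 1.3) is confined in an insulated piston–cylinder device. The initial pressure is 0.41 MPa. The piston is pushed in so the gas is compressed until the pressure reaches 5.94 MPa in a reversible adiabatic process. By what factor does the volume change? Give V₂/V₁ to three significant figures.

From PV^γ = const, V₂/V₁ = (P₁/P₂)^(1/γ).
V₂/V₁ = (0.41/5.94)^(0.769) = 0.1279.

V₂/V₁ ≈ 0.128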